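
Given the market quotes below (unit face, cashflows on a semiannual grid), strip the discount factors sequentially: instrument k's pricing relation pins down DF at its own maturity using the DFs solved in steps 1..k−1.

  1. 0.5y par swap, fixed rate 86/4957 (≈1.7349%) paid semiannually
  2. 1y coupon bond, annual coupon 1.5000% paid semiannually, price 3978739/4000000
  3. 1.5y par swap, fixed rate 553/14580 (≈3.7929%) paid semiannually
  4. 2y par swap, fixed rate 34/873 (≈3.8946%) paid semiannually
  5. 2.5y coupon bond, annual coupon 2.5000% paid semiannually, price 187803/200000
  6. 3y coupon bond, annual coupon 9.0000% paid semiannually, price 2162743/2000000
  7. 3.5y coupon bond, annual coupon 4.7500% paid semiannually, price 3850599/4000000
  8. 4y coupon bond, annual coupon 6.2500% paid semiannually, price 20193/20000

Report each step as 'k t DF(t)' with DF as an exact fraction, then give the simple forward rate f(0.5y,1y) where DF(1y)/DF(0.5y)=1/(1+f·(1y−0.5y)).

step 1 [0.5y] swap r/2=43/4957: DF=(1 − 43/4957·(0))/(1+43/4957) = 4957/5000 ≈ 0.991400
step 2 [1y] bond c/2=3/400: DF=(3978739/4000000 − 3/400·(0.991400))/(1+3/400) = 9799/10000 ≈ 0.979900
step 3 [1.5y] swap r/2=553/29160: DF=(1 − 553/29160·(0.991400+0.979900))/(1+553/29160) = 9447/10000 ≈ 0.944700
step 4 [2y] swap r/2=17/873: DF=(1 − 17/873·(0.991400+0.979900+0.944700))/(1+17/873) = 2313/2500 ≈ 0.925200
step 5 [2.5y] bond c/2=1/80: DF=(187803/200000 − 1/80·(0.991400+0.979900+0.944700+0.925200))/(1+1/80) = 22/25 ≈ 0.880000
step 6 [3y] bond c/2=9/200: DF=(2162743/2000000 − 9/200·(0.991400+0.979900+0.944700+0.925200+0.880000))/(1+9/200) = 1663/2000 ≈ 0.831500
step 7 [3.5y] bond c/2=19/800: DF=(3850599/4000000 − 19/800·(0.991400+0.979900+0.944700+0.925200+0.880000+0.831500))/(1+19/800) = 1623/2000 ≈ 0.811500
step 8 [4y] bond c/2=1/32: DF=(20193/20000 − 1/32·(0.991400+0.979900+0.944700+0.925200+0.880000+0.831500+0.811500))/(1+1/32) = 3931/5000 ≈ 0.786200

1 1/2 4957/5000
2 1 9799/10000
3 3/2 9447/10000
4 2 2313/2500
5 5/2 22/25
6 3 1663/2000
7 7/2 1623/2000
8 4 3931/5000
f(0.5y,1y) = ((4957/5000)/(9799/10000) − 1)/(1/2) = 230/9799 ≈ 2.3472%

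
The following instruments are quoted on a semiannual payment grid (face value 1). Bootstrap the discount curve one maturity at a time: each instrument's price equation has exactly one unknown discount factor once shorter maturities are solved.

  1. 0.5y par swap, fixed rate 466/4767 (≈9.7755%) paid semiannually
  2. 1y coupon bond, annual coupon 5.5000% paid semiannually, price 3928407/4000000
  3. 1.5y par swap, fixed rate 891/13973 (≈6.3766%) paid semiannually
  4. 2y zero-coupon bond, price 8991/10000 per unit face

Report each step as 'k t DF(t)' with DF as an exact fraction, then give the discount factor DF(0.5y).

step 1 [0.5y] swap r/2=233/4767: DF=(1 − 233/4767·(0))/(1+233/4767) = 4767/5000 ≈ 0.953400
step 2 [1y] bond c/2=11/400: DF=(3928407/4000000 − 11/400·(0.953400))/(1+11/400) = 9303/10000 ≈ 0.930300
step 3 [1.5y] swap r/2=891/27946: DF=(1 − 891/27946·(0.953400+0.930300))/(1+891/27946) = 9109/10000 ≈ 0.910900
step 4 [2y] zero: DF = P = 8991/10000 ≈ 0.899100

1 1/2 4767/5000
2 1 9303/10000
3 3/2 9109/10000
4 2 8991/10000
DF(0.5y) = 4767/5000 ≈ 0.953400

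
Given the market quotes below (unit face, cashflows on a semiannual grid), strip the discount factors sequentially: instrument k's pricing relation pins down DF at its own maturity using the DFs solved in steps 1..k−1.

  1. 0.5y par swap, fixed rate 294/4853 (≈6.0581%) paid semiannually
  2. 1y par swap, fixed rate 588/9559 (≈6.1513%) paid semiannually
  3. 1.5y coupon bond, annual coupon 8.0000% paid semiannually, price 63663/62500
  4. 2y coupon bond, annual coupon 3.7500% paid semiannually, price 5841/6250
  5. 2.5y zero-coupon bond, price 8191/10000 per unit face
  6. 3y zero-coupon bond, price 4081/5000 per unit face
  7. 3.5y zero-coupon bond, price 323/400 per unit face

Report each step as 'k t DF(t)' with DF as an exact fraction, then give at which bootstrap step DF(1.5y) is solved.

1 1/2 4853/5000
2 1 2353/2500
3 3/2 9059/10000
4 2 1731/2000
5 5/2 8191/10000
6 3 4081/5000
7 7/2 323/400
DF(1.5y) is solved at step 3

step 1 [0.5y] swap r/2=147/4853: DF=(1 − 147/4853·(0))/(1+147/4853) = 4853/5000 ≈ 0.970600
step 2 [1y] swap r/2=294/9559: DF=(1 − 294/9559·(0.970600))/(1+294/9559) = 2353/2500 ≈ 0.941200
step 3 [1.5y] bond c/2=1/25: DF=(63663/62500 − 1/25·(0.970600+0.941200))/(1+1/25) = 9059/10000 ≈ 0.905900
step 4 [2y] bond c/2=3/160: DF=(5841/6250 − 3/160·(0.970600+0.941200+0.905900))/(1+3/160) = 1731/2000 ≈ 0.865500
step 5 [2.5y] zero: DF = P = 8191/10000 ≈ 0.819100
step 6 [3y] zero: DF = P = 4081/5000 ≈ 0.816200
step 7 [3.5y] zero: DF = P = 323/400 ≈ 0.807500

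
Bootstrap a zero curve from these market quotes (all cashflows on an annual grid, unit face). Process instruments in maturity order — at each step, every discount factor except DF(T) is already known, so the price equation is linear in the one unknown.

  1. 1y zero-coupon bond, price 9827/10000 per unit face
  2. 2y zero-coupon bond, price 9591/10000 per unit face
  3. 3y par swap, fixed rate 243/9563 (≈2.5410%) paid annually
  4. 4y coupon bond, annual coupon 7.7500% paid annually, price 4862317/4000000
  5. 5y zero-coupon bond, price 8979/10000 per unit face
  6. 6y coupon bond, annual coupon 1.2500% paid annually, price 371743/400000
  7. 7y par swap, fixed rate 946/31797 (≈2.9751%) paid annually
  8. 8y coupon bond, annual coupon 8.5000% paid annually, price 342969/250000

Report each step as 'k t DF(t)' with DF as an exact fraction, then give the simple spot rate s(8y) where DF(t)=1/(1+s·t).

1 1 9827/10000
2 2 9591/10000
3 3 9271/10000
4 4 4609/5000
5 5 8979/10000
6 6 43/50
7 7 2027/2500
8 8 3831/5000
s(8y) = (1/(3831/5000) − 1)/(8) = 1169/30648 ≈ 3.8143%

step 1 [1y] zero: DF = P = 9827/10000 ≈ 0.982700
step 2 [2y] zero: DF = P = 9591/10000 ≈ 0.959100
step 3 [3y] swap r/1=243/9563: DF=(1 − 243/9563·(0.982700+0.959100))/(1+243/9563) = 9271/10000 ≈ 0.927100
step 4 [4y] bond c/1=31/400: DF=(4862317/4000000 − 31/400·(0.982700+0.959100+0.927100))/(1+31/400) = 4609/5000 ≈ 0.921800
step 5 [5y] zero: DF = P = 8979/10000 ≈ 0.897900
step 6 [6y] bond c/1=1/80: DF=(371743/400000 − 1/80·(0.982700+0.959100+0.927100+0.921800+0.897900))/(1+1/80) = 43/50 ≈ 0.860000
step 7 [7y] swap r/1=946/31797: DF=(1 − 946/31797·(0.982700+0.959100+0.927100+0.921800+0.897900+0.860000))/(1+946/31797) = 2027/2500 ≈ 0.810800
step 8 [8y] bond c/1=17/200: DF=(342969/250000 − 17/200·(0.982700+0.959100+0.927100+0.921800+0.897900+0.860000+0.810800))/(1+17/200) = 3831/5000 ≈ 0.766200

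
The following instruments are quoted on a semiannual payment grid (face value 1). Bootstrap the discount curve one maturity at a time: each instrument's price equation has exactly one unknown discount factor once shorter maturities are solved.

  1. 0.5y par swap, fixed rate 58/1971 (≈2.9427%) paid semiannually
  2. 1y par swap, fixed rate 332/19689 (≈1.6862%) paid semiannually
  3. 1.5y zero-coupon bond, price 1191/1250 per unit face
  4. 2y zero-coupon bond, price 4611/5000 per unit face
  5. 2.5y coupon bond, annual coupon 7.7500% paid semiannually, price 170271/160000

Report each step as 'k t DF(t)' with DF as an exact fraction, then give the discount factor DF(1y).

step 1 [0.5y] swap r/2=29/1971: DF=(1 − 29/1971·(0))/(1+29/1971) = 1971/2000 ≈ 0.985500
step 2 [1y] swap r/2=166/19689: DF=(1 − 166/19689·(0.985500))/(1+166/19689) = 4917/5000 ≈ 0.983400
step 3 [1.5y] zero: DF = P = 1191/1250 ≈ 0.952800
step 4 [2y] zero: DF = P = 4611/5000 ≈ 0.922200
step 5 [2.5y] bond c/2=31/800: DF=(170271/160000 − 31/800·(0.985500+0.983400+0.952800+0.922200))/(1+31/800) = 8811/10000 ≈ 0.881100

1 1/2 1971/2000
2 1 4917/5000
3 3/2 1191/1250
4 2 4611/5000
5 5/2 8811/10000
DF(1y) = 4917/5000 ≈ 0.983400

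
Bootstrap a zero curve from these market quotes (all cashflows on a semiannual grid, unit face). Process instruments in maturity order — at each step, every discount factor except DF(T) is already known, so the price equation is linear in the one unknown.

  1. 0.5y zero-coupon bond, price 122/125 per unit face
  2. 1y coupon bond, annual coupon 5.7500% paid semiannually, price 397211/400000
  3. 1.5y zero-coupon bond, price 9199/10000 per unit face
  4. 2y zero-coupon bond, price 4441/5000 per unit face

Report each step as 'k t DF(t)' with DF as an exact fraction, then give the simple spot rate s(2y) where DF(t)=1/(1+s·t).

1 1/2 122/125
2 1 469/500
3 3/2 9199/10000
4 2 4441/5000
s(2y) = (1/(4441/5000) − 1)/(2) = 559/8882 ≈ 6.2936%

step 1 [0.5y] zero: DF = P = 122/125 ≈ 0.976000
step 2 [1y] bond c/2=23/800: DF=(397211/400000 − 23/800·(0.976000))/(1+23/800) = 469/500 ≈ 0.938000
step 3 [1.5y] zero: DF = P = 9199/10000 ≈ 0.919900
step 4 [2y] zero: DF = P = 4441/5000 ≈ 0.888200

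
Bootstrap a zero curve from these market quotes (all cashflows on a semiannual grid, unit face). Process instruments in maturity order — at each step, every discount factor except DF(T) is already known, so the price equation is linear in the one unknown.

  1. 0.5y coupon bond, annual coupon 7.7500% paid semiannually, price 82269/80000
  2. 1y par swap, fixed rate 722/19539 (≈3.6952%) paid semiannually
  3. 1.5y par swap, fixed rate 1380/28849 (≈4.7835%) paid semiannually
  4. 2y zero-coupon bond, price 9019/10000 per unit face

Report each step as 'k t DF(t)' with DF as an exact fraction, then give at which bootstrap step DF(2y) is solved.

step 1 [0.5y] bond c/2=31/800: DF=(82269/80000 − 31/800·(0))/(1+31/800) = 99/100 ≈ 0.990000
step 2 [1y] swap r/2=361/19539: DF=(1 − 361/19539·(0.990000))/(1+361/19539) = 9639/10000 ≈ 0.963900
step 3 [1.5y] swap r/2=690/28849: DF=(1 − 690/28849·(0.990000+0.963900))/(1+690/28849) = 931/1000 ≈ 0.931000
step 4 [2y] zero: DF = P = 9019/10000 ≈ 0.901900

1 1/2 99/100
2 1 9639/10000
3 3/2 931/1000
4 2 9019/10000
DF(2y) is solved at step 4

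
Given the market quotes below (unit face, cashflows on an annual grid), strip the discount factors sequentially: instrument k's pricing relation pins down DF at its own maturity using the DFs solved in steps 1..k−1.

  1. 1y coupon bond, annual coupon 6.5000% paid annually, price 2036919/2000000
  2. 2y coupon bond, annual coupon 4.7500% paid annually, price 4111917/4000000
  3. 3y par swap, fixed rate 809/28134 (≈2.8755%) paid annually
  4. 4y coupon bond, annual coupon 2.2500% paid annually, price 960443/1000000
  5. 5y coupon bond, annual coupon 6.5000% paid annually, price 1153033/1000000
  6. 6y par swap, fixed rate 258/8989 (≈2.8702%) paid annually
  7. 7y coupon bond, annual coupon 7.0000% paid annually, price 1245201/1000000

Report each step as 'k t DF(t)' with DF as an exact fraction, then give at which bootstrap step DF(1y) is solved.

step 1 [1y] bond c/1=13/200: DF=(2036919/2000000 − 13/200·(0))/(1+13/200) = 9563/10000 ≈ 0.956300
step 2 [2y] bond c/1=19/400: DF=(4111917/4000000 − 19/400·(0.956300))/(1+19/400) = 469/500 ≈ 0.938000
step 3 [3y] swap r/1=809/28134: DF=(1 − 809/28134·(0.956300+0.938000))/(1+809/28134) = 9191/10000 ≈ 0.919100
step 4 [4y] bond c/1=9/400: DF=(960443/1000000 − 9/400·(0.956300+0.938000+0.919100))/(1+9/400) = 4387/5000 ≈ 0.877400
step 5 [5y] bond c/1=13/200: DF=(1153033/1000000 − 13/200·(0.956300+0.938000+0.919100+0.877400))/(1+13/200) = 4287/5000 ≈ 0.857400
step 6 [6y] swap r/1=258/8989: DF=(1 − 258/8989·(0.956300+0.938000+0.919100+0.877400+0.857400))/(1+258/8989) = 2113/2500 ≈ 0.845200
step 7 [7y] bond c/1=7/100: DF=(1245201/1000000 − 7/100·(0.956300+0.938000+0.919100+0.877400+0.857400+0.845200))/(1+7/100) = 8109/10000 ≈ 0.810900

1 1 9563/10000
2 2 469/500
3 3 9191/10000
4 4 4387/5000
5 5 4287/5000
6 6 2113/2500
7 7 8109/10000
DF(1y) is solved at step 1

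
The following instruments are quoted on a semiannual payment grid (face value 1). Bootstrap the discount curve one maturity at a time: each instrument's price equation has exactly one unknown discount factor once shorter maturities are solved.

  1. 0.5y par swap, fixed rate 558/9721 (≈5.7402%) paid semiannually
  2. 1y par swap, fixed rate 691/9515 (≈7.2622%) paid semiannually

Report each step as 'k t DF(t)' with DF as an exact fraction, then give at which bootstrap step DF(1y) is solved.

step 1 [0.5y] swap r/2=279/9721: DF=(1 − 279/9721·(0))/(1+279/9721) = 9721/10000 ≈ 0.972100
step 2 [1y] swap r/2=691/19030: DF=(1 − 691/19030·(0.972100))/(1+691/19030) = 9309/10000 ≈ 0.930900

1 1/2 9721/10000
2 1 9309/10000
DF(1y) is solved at step 2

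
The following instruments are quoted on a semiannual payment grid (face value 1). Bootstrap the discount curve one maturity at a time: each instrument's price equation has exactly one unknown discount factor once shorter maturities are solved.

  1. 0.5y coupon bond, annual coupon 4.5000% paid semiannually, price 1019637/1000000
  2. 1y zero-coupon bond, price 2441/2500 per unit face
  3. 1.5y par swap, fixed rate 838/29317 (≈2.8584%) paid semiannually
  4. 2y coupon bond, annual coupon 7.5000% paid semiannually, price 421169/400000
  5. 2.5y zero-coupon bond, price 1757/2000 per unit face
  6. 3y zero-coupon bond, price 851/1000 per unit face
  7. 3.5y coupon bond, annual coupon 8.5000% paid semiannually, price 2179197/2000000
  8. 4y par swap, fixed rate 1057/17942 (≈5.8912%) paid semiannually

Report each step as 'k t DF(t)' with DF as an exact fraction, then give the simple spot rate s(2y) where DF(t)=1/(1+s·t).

1 1/2 2493/2500
2 1 2441/2500
3 3/2 9581/10000
4 2 9089/10000
5 5/2 1757/2000
6 3 851/1000
7 7/2 8181/10000
8 4 3943/5000
s(2y) = (1/(9089/10000) − 1)/(2) = 911/18178 ≈ 5.0116%

step 1 [0.5y] bond c/2=9/400: DF=(1019637/1000000 − 9/400·(0))/(1+9/400) = 2493/2500 ≈ 0.997200
step 2 [1y] zero: DF = P = 2441/2500 ≈ 0.976400
step 3 [1.5y] swap r/2=419/29317: DF=(1 − 419/29317·(0.997200+0.976400))/(1+419/29317) = 9581/10000 ≈ 0.958100
step 4 [2y] bond c/2=3/80: DF=(421169/400000 − 3/80·(0.997200+0.976400+0.958100))/(1+3/80) = 9089/10000 ≈ 0.908900
step 5 [2.5y] zero: DF = P = 1757/2000 ≈ 0.878500
step 6 [3y] zero: DF = P = 851/1000 ≈ 0.851000
step 7 [3.5y] bond c/2=17/400: DF=(2179197/2000000 − 17/400·(0.997200+0.976400+0.958100+0.908900+0.878500+0.851000))/(1+17/400) = 8181/10000 ≈ 0.818100
step 8 [4y] swap r/2=1057/35884: DF=(1 − 1057/35884·(0.997200+0.976400+0.958100+0.908900+0.878500+0.851000+0.818100))/(1+1057/35884) = 3943/5000 ≈ 0.788600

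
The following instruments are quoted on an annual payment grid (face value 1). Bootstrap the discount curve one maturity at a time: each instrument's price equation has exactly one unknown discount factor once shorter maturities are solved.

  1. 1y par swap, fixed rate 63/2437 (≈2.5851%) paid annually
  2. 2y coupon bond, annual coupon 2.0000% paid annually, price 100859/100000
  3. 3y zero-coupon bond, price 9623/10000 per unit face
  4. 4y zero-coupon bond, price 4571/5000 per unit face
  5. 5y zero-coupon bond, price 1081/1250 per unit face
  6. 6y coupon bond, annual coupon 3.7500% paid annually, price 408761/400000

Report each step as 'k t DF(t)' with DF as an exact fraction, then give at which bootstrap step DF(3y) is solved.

step 1 [1y] swap r/1=63/2437: DF=(1 − 63/2437·(0))/(1+63/2437) = 2437/2500 ≈ 0.974800
step 2 [2y] bond c/1=1/50: DF=(100859/100000 − 1/50·(0.974800))/(1+1/50) = 9697/10000 ≈ 0.969700
step 3 [3y] zero: DF = P = 9623/10000 ≈ 0.962300
step 4 [4y] zero: DF = P = 4571/5000 ≈ 0.914200
step 5 [5y] zero: DF = P = 1081/1250 ≈ 0.864800
step 6 [6y] bond c/1=3/80: DF=(408761/400000 − 3/80·(0.974800+0.969700+0.962300+0.914200+0.864800))/(1+3/80) = 2039/2500 ≈ 0.815600

1 1 2437/2500
2 2 9697/10000
3 3 9623/10000
4 4 4571/5000
5 5 1081/1250
6 6 2039/2500
DF(3y) is solved at step 3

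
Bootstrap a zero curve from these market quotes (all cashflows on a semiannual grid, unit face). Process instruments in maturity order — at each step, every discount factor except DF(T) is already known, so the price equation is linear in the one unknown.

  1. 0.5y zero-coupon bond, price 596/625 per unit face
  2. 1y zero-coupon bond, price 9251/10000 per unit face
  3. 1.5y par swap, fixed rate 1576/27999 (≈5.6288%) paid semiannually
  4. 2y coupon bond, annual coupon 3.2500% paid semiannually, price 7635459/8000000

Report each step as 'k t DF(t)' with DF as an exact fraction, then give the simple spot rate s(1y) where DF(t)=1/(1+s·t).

1 1/2 596/625
2 1 9251/10000
3 3/2 2303/2500
4 2 559/625
s(1y) = (1/(9251/10000) − 1)/(1) = 749/9251 ≈ 8.0964%

step 1 [0.5y] zero: DF = P = 596/625 ≈ 0.953600
step 2 [1y] zero: DF = P = 9251/10000 ≈ 0.925100
step 3 [1.5y] swap r/2=788/27999: DF=(1 − 788/27999·(0.953600+0.925100))/(1+788/27999) = 2303/2500 ≈ 0.921200
step 4 [2y] bond c/2=13/800: DF=(7635459/8000000 − 13/800·(0.953600+0.925100+0.921200))/(1+13/800) = 559/625 ≈ 0.894400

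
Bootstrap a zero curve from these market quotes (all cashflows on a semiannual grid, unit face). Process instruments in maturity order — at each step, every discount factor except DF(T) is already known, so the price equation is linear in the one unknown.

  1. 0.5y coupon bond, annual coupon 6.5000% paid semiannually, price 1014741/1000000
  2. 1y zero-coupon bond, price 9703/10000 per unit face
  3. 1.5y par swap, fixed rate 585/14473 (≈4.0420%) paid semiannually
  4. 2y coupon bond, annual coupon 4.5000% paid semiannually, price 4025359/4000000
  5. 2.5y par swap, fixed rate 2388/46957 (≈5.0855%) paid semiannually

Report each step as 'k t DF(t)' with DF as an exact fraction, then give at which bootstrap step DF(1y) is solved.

1 1/2 2457/2500
2 1 9703/10000
3 3/2 1883/2000
4 2 1841/2000
5 5/2 4403/5000
DF(1y) is solved at step 2

step 1 [0.5y] bond c/2=13/400: DF=(1014741/1000000 − 13/400·(0))/(1+13/400) = 2457/2500 ≈ 0.982800
step 2 [1y] zero: DF = P = 9703/10000 ≈ 0.970300
step 3 [1.5y] swap r/2=585/28946: DF=(1 − 585/28946·(0.982800+0.970300))/(1+585/28946) = 1883/2000 ≈ 0.941500
step 4 [2y] bond c/2=9/400: DF=(4025359/4000000 − 9/400·(0.982800+0.970300+0.941500))/(1+9/400) = 1841/2000 ≈ 0.920500
step 5 [2.5y] swap r/2=1194/46957: DF=(1 − 1194/46957·(0.982800+0.970300+0.941500+0.920500))/(1+1194/46957) = 4403/5000 ≈ 0.880600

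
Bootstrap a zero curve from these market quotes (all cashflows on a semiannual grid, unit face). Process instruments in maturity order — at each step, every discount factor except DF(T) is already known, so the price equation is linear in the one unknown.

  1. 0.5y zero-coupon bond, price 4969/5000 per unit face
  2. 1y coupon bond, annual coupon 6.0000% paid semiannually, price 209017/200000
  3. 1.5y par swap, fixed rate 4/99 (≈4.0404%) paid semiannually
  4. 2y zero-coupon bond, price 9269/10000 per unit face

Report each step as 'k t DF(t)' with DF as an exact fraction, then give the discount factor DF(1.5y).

1 1/2 4969/5000
2 1 9857/10000
3 3/2 941/1000
4 2 9269/10000
DF(1.5y) = 941/1000 ≈ 0.941000

step 1 [0.5y] zero: DF = P = 4969/5000 ≈ 0.993800
step 2 [1y] bond c/2=3/100: DF=(209017/200000 − 3/100·(0.993800))/(1+3/100) = 9857/10000 ≈ 0.985700
step 3 [1.5y] swap r/2=2/99: DF=(1 − 2/99·(0.993800+0.985700))/(1+2/99) = 941/1000 ≈ 0.941000
step 4 [2y] zero: DF = P = 9269/10000 ≈ 0.926900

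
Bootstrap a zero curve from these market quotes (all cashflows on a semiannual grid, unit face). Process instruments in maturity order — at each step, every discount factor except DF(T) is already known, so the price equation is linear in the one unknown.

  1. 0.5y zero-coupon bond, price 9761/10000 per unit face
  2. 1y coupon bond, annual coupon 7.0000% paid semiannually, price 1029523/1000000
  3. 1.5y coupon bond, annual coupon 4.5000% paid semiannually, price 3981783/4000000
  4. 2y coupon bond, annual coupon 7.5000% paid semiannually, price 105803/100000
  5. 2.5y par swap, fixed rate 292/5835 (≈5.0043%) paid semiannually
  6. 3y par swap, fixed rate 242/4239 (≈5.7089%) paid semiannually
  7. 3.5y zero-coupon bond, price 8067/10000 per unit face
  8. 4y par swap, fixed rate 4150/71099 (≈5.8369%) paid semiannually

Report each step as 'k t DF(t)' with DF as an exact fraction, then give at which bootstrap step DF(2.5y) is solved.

1 1/2 9761/10000
2 1 9617/10000
3 3/2 9309/10000
4 2 9161/10000
5 5/2 552/625
6 3 8427/10000
7 7/2 8067/10000
8 4 317/400
DF(2.5y) is solved at step 5

step 1 [0.5y] zero: DF = P = 9761/10000 ≈ 0.976100
step 2 [1y] bond c/2=7/200: DF=(1029523/1000000 − 7/200·(0.976100))/(1+7/200) = 9617/10000 ≈ 0.961700
step 3 [1.5y] bond c/2=9/400: DF=(3981783/4000000 − 9/400·(0.976100+0.961700))/(1+9/400) = 9309/10000 ≈ 0.930900
step 4 [2y] bond c/2=3/80: DF=(105803/100000 − 3/80·(0.976100+0.961700+0.930900))/(1+3/80) = 9161/10000 ≈ 0.916100
step 5 [2.5y] swap r/2=146/5835: DF=(1 − 146/5835·(0.976100+0.961700+0.930900+0.916100))/(1+146/5835) = 552/625 ≈ 0.883200
step 6 [3y] swap r/2=121/4239: DF=(1 − 121/4239·(0.976100+0.961700+0.930900+0.916100+0.883200))/(1+121/4239) = 8427/10000 ≈ 0.842700
step 7 [3.5y] zero: DF = P = 8067/10000 ≈ 0.806700
step 8 [4y] swap r/2=2075/71099: DF=(1 − 2075/71099·(0.976100+0.961700+0.930900+0.916100+0.883200+0.842700+0.806700))/(1+2075/71099) = 317/400 ≈ 0.792500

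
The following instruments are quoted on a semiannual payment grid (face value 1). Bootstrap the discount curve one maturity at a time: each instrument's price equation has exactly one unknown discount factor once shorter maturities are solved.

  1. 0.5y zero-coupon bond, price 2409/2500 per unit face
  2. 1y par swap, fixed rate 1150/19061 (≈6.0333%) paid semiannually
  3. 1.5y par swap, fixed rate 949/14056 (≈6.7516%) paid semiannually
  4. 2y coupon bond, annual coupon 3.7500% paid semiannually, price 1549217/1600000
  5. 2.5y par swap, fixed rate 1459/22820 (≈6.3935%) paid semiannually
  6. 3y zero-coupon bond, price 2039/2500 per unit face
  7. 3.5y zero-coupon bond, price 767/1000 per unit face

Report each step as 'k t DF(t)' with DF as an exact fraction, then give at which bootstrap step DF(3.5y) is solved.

1 1/2 2409/2500
2 1 377/400
3 3/2 9051/10000
4 2 8987/10000
5 5/2 8541/10000
6 3 2039/2500
7 7/2 767/1000
DF(3.5y) is solved at step 7

step 1 [0.5y] zero: DF = P = 2409/2500 ≈ 0.963600
step 2 [1y] swap r/2=575/19061: DF=(1 − 575/19061·(0.963600))/(1+575/19061) = 377/400 ≈ 0.942500
step 3 [1.5y] swap r/2=949/28112: DF=(1 − 949/28112·(0.963600+0.942500))/(1+949/28112) = 9051/10000 ≈ 0.905100
step 4 [2y] bond c/2=3/160: DF=(1549217/1600000 − 3/160·(0.963600+0.942500+0.905100))/(1+3/160) = 8987/10000 ≈ 0.898700
step 5 [2.5y] swap r/2=1459/45640: DF=(1 − 1459/45640·(0.963600+0.942500+0.905100+0.898700))/(1+1459/45640) = 8541/10000 ≈ 0.854100
step 6 [3y] zero: DF = P = 2039/2500 ≈ 0.815600
step 7 [3.5y] zero: DF = P = 767/1000 ≈ 0.767000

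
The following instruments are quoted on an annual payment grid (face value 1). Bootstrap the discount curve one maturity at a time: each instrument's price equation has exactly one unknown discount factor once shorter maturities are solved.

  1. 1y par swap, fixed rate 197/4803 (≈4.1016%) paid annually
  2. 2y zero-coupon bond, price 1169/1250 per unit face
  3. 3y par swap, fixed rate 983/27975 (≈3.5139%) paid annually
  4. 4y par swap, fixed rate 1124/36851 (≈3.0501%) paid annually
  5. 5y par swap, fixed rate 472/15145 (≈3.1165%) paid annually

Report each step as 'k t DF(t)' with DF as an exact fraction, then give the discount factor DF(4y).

step 1 [1y] swap r/1=197/4803: DF=(1 − 197/4803·(0))/(1+197/4803) = 4803/5000 ≈ 0.960600
step 2 [2y] zero: DF = P = 1169/1250 ≈ 0.935200
step 3 [3y] swap r/1=983/27975: DF=(1 − 983/27975·(0.960600+0.935200))/(1+983/27975) = 9017/10000 ≈ 0.901700
step 4 [4y] swap r/1=1124/36851: DF=(1 − 1124/36851·(0.960600+0.935200+0.901700))/(1+1124/36851) = 2219/2500 ≈ 0.887600
step 5 [5y] swap r/1=472/15145: DF=(1 − 472/15145·(0.960600+0.935200+0.901700+0.887600))/(1+472/15145) = 1073/1250 ≈ 0.858400

1 1 4803/5000
2 2 1169/1250
3 3 9017/10000
4 4 2219/2500
5 5 1073/1250
DF(4y) = 2219/2500 ≈ 0.887600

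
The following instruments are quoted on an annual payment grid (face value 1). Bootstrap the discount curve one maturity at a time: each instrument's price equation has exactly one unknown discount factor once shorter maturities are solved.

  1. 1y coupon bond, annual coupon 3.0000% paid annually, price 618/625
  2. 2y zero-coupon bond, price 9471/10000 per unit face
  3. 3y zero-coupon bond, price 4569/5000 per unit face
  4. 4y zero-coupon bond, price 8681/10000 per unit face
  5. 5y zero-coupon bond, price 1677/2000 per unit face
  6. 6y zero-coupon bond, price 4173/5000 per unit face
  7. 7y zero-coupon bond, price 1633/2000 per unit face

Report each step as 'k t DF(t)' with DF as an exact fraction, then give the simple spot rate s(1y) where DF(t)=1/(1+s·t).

step 1 [1y] bond c/1=3/100: DF=(618/625 − 3/100·(0))/(1+3/100) = 24/25 ≈ 0.960000
step 2 [2y] zero: DF = P = 9471/10000 ≈ 0.947100
step 3 [3y] zero: DF = P = 4569/5000 ≈ 0.913800
step 4 [4y] zero: DF = P = 8681/10000 ≈ 0.868100
step 5 [5y] zero: DF = P = 1677/2000 ≈ 0.838500
step 6 [6y] zero: DF = P = 4173/5000 ≈ 0.834600
step 7 [7y] zero: DF = P = 1633/2000 ≈ 0.816500

1 1 24/25
2 2 9471/10000
3 3 4569/5000
4 4 8681/10000
5 5 1677/2000
6 6 4173/5000
7 7 1633/2000
s(1y) = (1/(24/25) − 1)/(1) = 1/24 ≈ 4.1667%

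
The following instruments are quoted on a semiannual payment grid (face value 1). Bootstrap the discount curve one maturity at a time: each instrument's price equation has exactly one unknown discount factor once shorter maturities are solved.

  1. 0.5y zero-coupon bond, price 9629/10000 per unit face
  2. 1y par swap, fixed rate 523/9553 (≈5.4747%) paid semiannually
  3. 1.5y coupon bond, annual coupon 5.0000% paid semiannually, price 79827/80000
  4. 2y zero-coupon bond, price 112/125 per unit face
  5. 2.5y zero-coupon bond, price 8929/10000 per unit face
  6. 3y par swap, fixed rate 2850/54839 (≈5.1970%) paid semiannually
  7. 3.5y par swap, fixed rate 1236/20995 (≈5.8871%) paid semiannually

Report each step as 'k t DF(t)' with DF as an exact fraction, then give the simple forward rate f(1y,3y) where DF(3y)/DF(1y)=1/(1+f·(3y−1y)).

step 1 [0.5y] zero: DF = P = 9629/10000 ≈ 0.962900
step 2 [1y] swap r/2=523/19106: DF=(1 − 523/19106·(0.962900))/(1+523/19106) = 9477/10000 ≈ 0.947700
step 3 [1.5y] bond c/2=1/40: DF=(79827/80000 − 1/40·(0.962900+0.947700))/(1+1/40) = 9269/10000 ≈ 0.926900
step 4 [2y] zero: DF = P = 112/125 ≈ 0.896000
step 5 [2.5y] zero: DF = P = 8929/10000 ≈ 0.892900
step 6 [3y] swap r/2=1425/54839: DF=(1 − 1425/54839·(0.962900+0.947700+0.926900+0.896000+0.892900))/(1+1425/54839) = 343/400 ≈ 0.857500
step 7 [3.5y] swap r/2=618/20995: DF=(1 − 618/20995·(0.962900+0.947700+0.926900+0.896000+0.892900+0.857500))/(1+618/20995) = 4073/5000 ≈ 0.814600

1 1/2 9629/10000
2 1 9477/10000
3 3/2 9269/10000
4 2 112/125
5 5/2 8929/10000
6 3 343/400
7 7/2 4073/5000
f(1y,3y) = ((9477/10000)/(343/400) − 1)/(2) = 451/8575 ≈ 5.2595%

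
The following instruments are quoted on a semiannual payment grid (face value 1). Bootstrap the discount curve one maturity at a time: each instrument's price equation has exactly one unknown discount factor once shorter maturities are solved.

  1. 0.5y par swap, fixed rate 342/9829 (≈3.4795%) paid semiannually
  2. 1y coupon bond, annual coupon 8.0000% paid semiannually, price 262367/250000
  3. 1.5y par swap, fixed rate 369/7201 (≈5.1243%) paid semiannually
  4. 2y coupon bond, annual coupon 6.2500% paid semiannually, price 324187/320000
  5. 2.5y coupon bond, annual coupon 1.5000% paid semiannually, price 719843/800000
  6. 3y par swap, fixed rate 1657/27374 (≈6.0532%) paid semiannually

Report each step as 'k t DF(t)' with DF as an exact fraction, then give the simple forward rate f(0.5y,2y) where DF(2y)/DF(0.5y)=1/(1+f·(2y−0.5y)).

step 1 [0.5y] swap r/2=171/9829: DF=(1 − 171/9829·(0))/(1+171/9829) = 9829/10000 ≈ 0.982900
step 2 [1y] bond c/2=1/25: DF=(262367/250000 − 1/25·(0.982900))/(1+1/25) = 9713/10000 ≈ 0.971300
step 3 [1.5y] swap r/2=369/14402: DF=(1 − 369/14402·(0.982900+0.971300))/(1+369/14402) = 4631/5000 ≈ 0.926200
step 4 [2y] bond c/2=1/32: DF=(324187/320000 − 1/32·(0.982900+0.971300+0.926200))/(1+1/32) = 8951/10000 ≈ 0.895100
step 5 [2.5y] bond c/2=3/400: DF=(719843/800000 − 3/400·(0.982900+0.971300+0.926200+0.895100))/(1+3/400) = 173/200 ≈ 0.865000
step 6 [3y] swap r/2=1657/54748: DF=(1 − 1657/54748·(0.982900+0.971300+0.926200+0.895100+0.865000))/(1+1657/54748) = 8343/10000 ≈ 0.834300

1 1/2 9829/10000
2 1 9713/10000
3 3/2 4631/5000
4 2 8951/10000
5 5/2 173/200
6 3 8343/10000
f(0.5y,2y) = ((9829/10000)/(8951/10000) − 1)/(3/2) = 1756/26853 ≈ 6.5393%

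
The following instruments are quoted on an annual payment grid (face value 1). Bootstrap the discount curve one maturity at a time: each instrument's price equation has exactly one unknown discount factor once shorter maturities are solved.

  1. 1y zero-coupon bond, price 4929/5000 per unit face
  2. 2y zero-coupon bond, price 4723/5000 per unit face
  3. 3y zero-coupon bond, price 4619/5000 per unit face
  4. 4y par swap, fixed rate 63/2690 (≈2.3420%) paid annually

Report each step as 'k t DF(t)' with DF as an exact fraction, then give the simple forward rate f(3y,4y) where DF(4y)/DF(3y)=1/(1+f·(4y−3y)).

1 1 4929/5000
2 2 4723/5000
3 3 4619/5000
4 4 4559/5000
f(3y,4y) = ((4619/5000)/(4559/5000) − 1)/(1) = 60/4559 ≈ 1.3161%

step 1 [1y] zero: DF = P = 4929/5000 ≈ 0.985800
step 2 [2y] zero: DF = P = 4723/5000 ≈ 0.944600
step 3 [3y] zero: DF = P = 4619/5000 ≈ 0.923800
step 4 [4y] swap r/1=63/2690: DF=(1 − 63/2690·(0.985800+0.944600+0.923800))/(1+63/2690) = 4559/5000 ≈ 0.911800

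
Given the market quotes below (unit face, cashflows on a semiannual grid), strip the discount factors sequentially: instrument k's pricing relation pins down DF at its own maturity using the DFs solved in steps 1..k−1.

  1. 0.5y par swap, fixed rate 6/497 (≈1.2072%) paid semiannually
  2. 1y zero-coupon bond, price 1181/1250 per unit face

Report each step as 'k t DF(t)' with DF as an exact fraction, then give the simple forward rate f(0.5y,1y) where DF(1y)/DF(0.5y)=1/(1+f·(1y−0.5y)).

1 1/2 497/500
2 1 1181/1250
f(0.5y,1y) = ((497/500)/(1181/1250) − 1)/(1/2) = 123/1181 ≈ 10.4149%

step 1 [0.5y] swap r/2=3/497: DF=(1 − 3/497·(0))/(1+3/497) = 497/500 ≈ 0.994000
step 2 [1y] zero: DF = P = 1181/1250 ≈ 0.944800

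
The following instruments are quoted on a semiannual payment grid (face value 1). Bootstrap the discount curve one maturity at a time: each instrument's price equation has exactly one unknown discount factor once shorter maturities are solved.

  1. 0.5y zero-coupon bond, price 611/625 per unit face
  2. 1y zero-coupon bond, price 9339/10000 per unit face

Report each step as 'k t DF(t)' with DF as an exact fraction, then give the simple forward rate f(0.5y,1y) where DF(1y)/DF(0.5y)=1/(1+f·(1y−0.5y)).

step 1 [0.5y] zero: DF = P = 611/625 ≈ 0.977600
step 2 [1y] zero: DF = P = 9339/10000 ≈ 0.933900

1 1/2 611/625
2 1 9339/10000
f(0.5y,1y) = ((611/625)/(9339/10000) − 1)/(1/2) = 874/9339 ≈ 9.3586%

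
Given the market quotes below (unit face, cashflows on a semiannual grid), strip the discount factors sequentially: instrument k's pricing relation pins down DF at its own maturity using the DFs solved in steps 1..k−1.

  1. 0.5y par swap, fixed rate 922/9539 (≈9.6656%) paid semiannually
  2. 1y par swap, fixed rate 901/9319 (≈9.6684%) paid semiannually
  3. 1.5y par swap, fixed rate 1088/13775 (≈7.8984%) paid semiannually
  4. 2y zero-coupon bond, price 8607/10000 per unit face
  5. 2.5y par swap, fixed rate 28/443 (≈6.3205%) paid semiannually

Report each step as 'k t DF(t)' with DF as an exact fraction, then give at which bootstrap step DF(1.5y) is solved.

1 1/2 9539/10000
2 1 9099/10000
3 3/2 557/625
4 2 8607/10000
5 5/2 4293/5000
DF(1.5y) is solved at step 3

step 1 [0.5y] swap r/2=461/9539: DF=(1 − 461/9539·(0))/(1+461/9539) = 9539/10000 ≈ 0.953900
step 2 [1y] swap r/2=901/18638: DF=(1 − 901/18638·(0.953900))/(1+901/18638) = 9099/10000 ≈ 0.909900
step 3 [1.5y] swap r/2=544/13775: DF=(1 − 544/13775·(0.953900+0.909900))/(1+544/13775) = 557/625 ≈ 0.891200
step 4 [2y] zero: DF = P = 8607/10000 ≈ 0.860700
step 5 [2.5y] swap r/2=14/443: DF=(1 − 14/443·(0.953900+0.909900+0.891200+0.860700))/(1+14/443) = 4293/5000 ≈ 0.858600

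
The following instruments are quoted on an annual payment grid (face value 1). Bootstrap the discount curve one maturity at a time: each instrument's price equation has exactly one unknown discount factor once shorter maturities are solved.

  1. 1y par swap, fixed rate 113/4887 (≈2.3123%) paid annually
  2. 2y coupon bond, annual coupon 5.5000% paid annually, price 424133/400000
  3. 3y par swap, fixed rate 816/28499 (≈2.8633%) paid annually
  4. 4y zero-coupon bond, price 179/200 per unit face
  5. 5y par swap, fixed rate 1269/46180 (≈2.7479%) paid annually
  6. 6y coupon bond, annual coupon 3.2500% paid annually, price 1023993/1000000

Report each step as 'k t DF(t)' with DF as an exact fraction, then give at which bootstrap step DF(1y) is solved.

step 1 [1y] swap r/1=113/4887: DF=(1 − 113/4887·(0))/(1+113/4887) = 4887/5000 ≈ 0.977400
step 2 [2y] bond c/1=11/200: DF=(424133/400000 − 11/200·(0.977400))/(1+11/200) = 9541/10000 ≈ 0.954100
step 3 [3y] swap r/1=816/28499: DF=(1 − 816/28499·(0.977400+0.954100))/(1+816/28499) = 574/625 ≈ 0.918400
step 4 [4y] zero: DF = P = 179/200 ≈ 0.895000
step 5 [5y] swap r/1=1269/46180: DF=(1 − 1269/46180·(0.977400+0.954100+0.918400+0.895000))/(1+1269/46180) = 8731/10000 ≈ 0.873100
step 6 [6y] bond c/1=13/400: DF=(1023993/1000000 − 13/400·(0.977400+0.954100+0.918400+0.895000+0.873100))/(1+13/400) = 529/625 ≈ 0.846400

1 1 4887/5000
2 2 9541/10000
3 3 574/625
4 4 179/200
5 5 8731/10000
6 6 529/625
DF(1y) is solved at step 1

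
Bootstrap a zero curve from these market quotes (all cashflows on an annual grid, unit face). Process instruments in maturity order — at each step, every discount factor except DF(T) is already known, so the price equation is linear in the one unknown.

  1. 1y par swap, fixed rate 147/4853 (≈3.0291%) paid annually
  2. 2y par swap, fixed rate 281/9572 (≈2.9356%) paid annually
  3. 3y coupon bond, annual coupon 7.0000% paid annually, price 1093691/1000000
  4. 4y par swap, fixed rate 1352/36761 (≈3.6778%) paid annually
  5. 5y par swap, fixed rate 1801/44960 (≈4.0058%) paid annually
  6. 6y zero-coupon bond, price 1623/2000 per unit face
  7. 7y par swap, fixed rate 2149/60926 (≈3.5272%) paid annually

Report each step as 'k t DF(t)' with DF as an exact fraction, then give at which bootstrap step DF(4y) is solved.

1 1 4853/5000
2 2 4719/5000
3 3 8969/10000
4 4 1081/1250
5 5 8199/10000
6 6 1623/2000
7 7 7851/10000
DF(4y) is solved at step 4

step 1 [1y] swap r/1=147/4853: DF=(1 − 147/4853·(0))/(1+147/4853) = 4853/5000 ≈ 0.970600
step 2 [2y] swap r/1=281/9572: DF=(1 − 281/9572·(0.970600))/(1+281/9572) = 4719/5000 ≈ 0.943800
step 3 [3y] bond c/1=7/100: DF=(1093691/1000000 − 7/100·(0.970600+0.943800))/(1+7/100) = 8969/10000 ≈ 0.896900
step 4 [4y] swap r/1=1352/36761: DF=(1 − 1352/36761·(0.970600+0.943800+0.896900))/(1+1352/36761) = 1081/1250 ≈ 0.864800
step 5 [5y] swap r/1=1801/44960: DF=(1 − 1801/44960·(0.970600+0.943800+0.896900+0.864800))/(1+1801/44960) = 8199/10000 ≈ 0.819900
step 6 [6y] zero: DF = P = 1623/2000 ≈ 0.811500
step 7 [7y] swap r/1=2149/60926: DF=(1 − 2149/60926·(0.970600+0.943800+0.896900+0.864800+0.819900+0.811500))/(1+2149/60926) = 7851/10000 ≈ 0.785100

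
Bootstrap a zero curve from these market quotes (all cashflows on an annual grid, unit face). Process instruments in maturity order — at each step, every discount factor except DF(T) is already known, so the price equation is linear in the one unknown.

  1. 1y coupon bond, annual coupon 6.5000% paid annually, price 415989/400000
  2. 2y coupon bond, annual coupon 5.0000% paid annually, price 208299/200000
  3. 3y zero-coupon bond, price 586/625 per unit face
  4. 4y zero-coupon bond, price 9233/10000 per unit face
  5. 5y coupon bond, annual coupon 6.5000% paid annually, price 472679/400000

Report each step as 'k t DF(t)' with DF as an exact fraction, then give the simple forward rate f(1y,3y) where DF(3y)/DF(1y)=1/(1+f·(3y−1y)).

1 1 1953/2000
2 2 4727/5000
3 3 586/625
4 4 9233/10000
5 5 8787/10000
f(1y,3y) = ((1953/2000)/(586/625) − 1)/(2) = 389/18752 ≈ 2.0744%

step 1 [1y] bond c/1=13/200: DF=(415989/400000 − 13/200·(0))/(1+13/200) = 1953/2000 ≈ 0.976500
step 2 [2y] bond c/1=1/20: DF=(208299/200000 − 1/20·(0.976500))/(1+1/20) = 4727/5000 ≈ 0.945400
step 3 [3y] zero: DF = P = 586/625 ≈ 0.937600
step 4 [4y] zero: DF = P = 9233/10000 ≈ 0.923300
step 5 [5y] bond c/1=13/200: DF=(472679/400000 − 13/200·(0.976500+0.945400+0.937600+0.923300))/(1+13/200) = 8787/10000 ≈ 0.878700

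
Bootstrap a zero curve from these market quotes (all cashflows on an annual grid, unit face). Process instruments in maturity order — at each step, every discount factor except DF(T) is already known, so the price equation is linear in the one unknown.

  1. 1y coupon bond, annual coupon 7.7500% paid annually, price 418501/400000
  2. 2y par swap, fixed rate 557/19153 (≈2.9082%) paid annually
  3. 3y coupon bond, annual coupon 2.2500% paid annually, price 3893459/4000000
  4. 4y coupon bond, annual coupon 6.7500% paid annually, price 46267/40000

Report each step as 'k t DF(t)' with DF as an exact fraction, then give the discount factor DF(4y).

step 1 [1y] bond c/1=31/400: DF=(418501/400000 − 31/400·(0))/(1+31/400) = 971/1000 ≈ 0.971000
step 2 [2y] swap r/1=557/19153: DF=(1 − 557/19153·(0.971000))/(1+557/19153) = 9443/10000 ≈ 0.944300
step 3 [3y] bond c/1=9/400: DF=(3893459/4000000 − 9/400·(0.971000+0.944300))/(1+9/400) = 4549/5000 ≈ 0.909800
step 4 [4y] bond c/1=27/400: DF=(46267/40000 − 27/400·(0.971000+0.944300+0.909800))/(1+27/400) = 9049/10000 ≈ 0.904900

1 1 971/1000
2 2 9443/10000
3 3 4549/5000
4 4 9049/10000
DF(4y) = 9049/10000 ≈ 0.904900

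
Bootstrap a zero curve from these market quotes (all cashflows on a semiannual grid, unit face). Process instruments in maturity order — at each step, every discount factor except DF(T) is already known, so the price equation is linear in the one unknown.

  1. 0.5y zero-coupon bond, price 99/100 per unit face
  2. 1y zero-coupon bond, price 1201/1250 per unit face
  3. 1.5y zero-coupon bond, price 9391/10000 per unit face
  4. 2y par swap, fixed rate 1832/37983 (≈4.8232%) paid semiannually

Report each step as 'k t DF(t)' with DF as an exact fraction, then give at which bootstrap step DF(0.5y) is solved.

1 1/2 99/100
2 1 1201/1250
3 3/2 9391/10000
4 2 2271/2500
DF(0.5y) is solved at step 1

step 1 [0.5y] zero: DF = P = 99/100 ≈ 0.990000
step 2 [1y] zero: DF = P = 1201/1250 ≈ 0.960800
step 3 [1.5y] zero: DF = P = 9391/10000 ≈ 0.939100
step 4 [2y] swap r/2=916/37983: DF=(1 − 916/37983·(0.990000+0.960800+0.939100))/(1+916/37983) = 2271/2500 ≈ 0.908400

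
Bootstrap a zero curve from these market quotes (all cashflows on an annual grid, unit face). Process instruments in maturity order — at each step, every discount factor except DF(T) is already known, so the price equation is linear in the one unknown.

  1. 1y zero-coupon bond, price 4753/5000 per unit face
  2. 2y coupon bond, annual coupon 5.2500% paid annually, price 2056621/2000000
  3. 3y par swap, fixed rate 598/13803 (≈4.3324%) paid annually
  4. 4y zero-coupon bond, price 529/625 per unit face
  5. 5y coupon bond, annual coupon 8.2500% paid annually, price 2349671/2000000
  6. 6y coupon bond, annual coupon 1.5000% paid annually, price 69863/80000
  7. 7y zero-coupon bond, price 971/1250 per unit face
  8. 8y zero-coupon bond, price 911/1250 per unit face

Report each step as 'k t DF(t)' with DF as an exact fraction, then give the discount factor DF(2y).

1 1 4753/5000
2 2 581/625
3 3 2201/2500
4 4 529/625
5 5 1013/1250
6 6 7951/10000
7 7 971/1250
8 8 911/1250
DF(2y) = 581/625 ≈ 0.929600

step 1 [1y] zero: DF = P = 4753/5000 ≈ 0.950600
step 2 [2y] bond c/1=21/400: DF=(2056621/2000000 − 21/400·(0.950600))/(1+21/400) = 581/625 ≈ 0.929600
step 3 [3y] swap r/1=598/13803: DF=(1 − 598/13803·(0.950600+0.929600))/(1+598/13803) = 2201/2500 ≈ 0.880400
step 4 [4y] zero: DF = P = 529/625 ≈ 0.846400
step 5 [5y] bond c/1=33/400: DF=(2349671/2000000 − 33/400·(0.950600+0.929600+0.880400+0.846400))/(1+33/400) = 1013/1250 ≈ 0.810400
step 6 [6y] bond c/1=3/200: DF=(69863/80000 − 3/200·(0.950600+0.929600+0.880400+0.846400+0.810400))/(1+3/200) = 7951/10000 ≈ 0.795100
step 7 [7y] zero: DF = P = 971/1250 ≈ 0.776800
step 8 [8y] zero: DF = P = 911/1250 ≈ 0.728800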